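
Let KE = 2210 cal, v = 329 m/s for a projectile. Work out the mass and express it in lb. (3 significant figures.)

Solving KE = ½mv² for m: m = 2·KE/v².
KE = 2210 cal = 9247 J; v = 329 m/s.
m = 0.1709 kg
0.1709 kg × (1 lb / 0.4536 kg) = 0.3767 lb

0.377 lb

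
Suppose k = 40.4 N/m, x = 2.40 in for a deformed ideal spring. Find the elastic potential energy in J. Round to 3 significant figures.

0.0751 J

Directly: U = ½kx².
k = 40.4 N/m; x = 2.40 in = 0.06096 m.
U = 0.07507 J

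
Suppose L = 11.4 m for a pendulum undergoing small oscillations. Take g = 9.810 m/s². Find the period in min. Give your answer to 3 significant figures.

0.113 min

Directly: T = 2π√(L/g).
L = 11.4 m; g = 9.810 m/s².
T = 6.773 s
6.773 s × (1 min / 60.00 s) = 0.1129 min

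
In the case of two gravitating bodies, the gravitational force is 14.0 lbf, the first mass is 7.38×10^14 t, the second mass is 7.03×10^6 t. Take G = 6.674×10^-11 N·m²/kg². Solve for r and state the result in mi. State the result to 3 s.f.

46300 mi

From Newton's law of gravitation: r = √(G·m₁m₂/F).
F = 14.0 lbf = 62.28 N; m₁ = 7.38×10^14 t = 7.380×10^17 kg; m₂ = 7.03×10^6 t = 7.030×10^9 kg; G = 6.674×10^-11 N·m²/kg².
r = 7.457×10^7 m
7.457×10^7 m × (1 mi / 1609 m) = 46333 mi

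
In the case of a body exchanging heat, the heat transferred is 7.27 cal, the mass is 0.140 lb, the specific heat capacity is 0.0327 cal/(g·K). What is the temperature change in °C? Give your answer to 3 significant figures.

3.50 °C

Rearranging: ΔT = Q/(m·c).
Q = 7.27 cal = 30.42 J; m = 0.140 lb = 0.06350 kg; c = 0.0327 cal/(g·K) = 136.8 J/(kg·K).
ΔT = 3.501 K
Since 1 °C = 1 K, 3.501 °C.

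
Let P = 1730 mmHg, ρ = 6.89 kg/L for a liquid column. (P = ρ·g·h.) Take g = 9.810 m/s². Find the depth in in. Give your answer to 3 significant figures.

134 in

Rearranging: h = P/(ρ·g).
P = 1730 mmHg = 2.306×10^5 Pa; ρ = 6.89 kg/L = 6890 kg/m³; g = 9.810 m/s².
h = 3.412 m
3.412 m × (1 in / 0.02540 m) = 134.3 in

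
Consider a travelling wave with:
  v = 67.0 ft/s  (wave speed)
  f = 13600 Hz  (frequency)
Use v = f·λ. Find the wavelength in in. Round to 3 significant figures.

Rearranging v = f·λ for λ: λ = v/f.
v = 67.0 ft/s = 20.42 m/s; f = 13600 Hz.
λ = 0.001502 m
0.001502 m × (1 in / 0.02540 m) = 0.05912 in

0.0591 in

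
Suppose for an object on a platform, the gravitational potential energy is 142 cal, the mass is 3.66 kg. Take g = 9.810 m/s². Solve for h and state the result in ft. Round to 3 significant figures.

Solving PE = m·g·h for h: h = PE/(m·g).
PE = 142 cal = 594.1 J; m = 3.66 kg; g = 9.810 m/s².
h = 16.55 m
16.55 m × (1 ft / 0.3048 m) = 54.29 ft

54.3 ft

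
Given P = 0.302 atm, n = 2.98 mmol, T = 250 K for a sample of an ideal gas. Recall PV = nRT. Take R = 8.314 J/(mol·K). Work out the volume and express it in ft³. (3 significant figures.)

From the ideal-gas law: V = nRT/P.
P = 0.302 atm = 30600 Pa; n = 2.98 mmol = 0.002980 mol; T = 250 K; R = 8.314 J/(mol·K).
V = 2.024×10^-4 m³
2.024×10^-4 m³ × (1 ft³ / 0.02832 m³) = 0.007148 ft³

0.00715 ft³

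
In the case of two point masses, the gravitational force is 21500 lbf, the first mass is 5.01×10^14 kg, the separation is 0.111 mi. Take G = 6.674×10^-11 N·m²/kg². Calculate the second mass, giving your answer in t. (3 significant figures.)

Rearranging: m₂ = F·r²/(G·m₁).
F = 21500 lbf = 95637 N; m₁ = 5.01×10^14 kg; r = 0.111 mi = 178.6 m; G = 6.674×10^-11 N·m²/kg².
m₂ = 91273 kg
91273 kg × (1 t / 1000 kg) = 91.27 t

91.3 t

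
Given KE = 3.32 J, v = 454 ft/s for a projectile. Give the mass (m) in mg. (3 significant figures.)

Rearranging KE = ½mv² for m: m = 2·KE/v².
KE = 3.32 J; v = 454 ft/s = 138.4 m/s.
m = 3.468×10^-4 kg
3.468×10^-4 kg × (1 mg / 1.000×10^-6 kg) = 346.8 mg

347 mg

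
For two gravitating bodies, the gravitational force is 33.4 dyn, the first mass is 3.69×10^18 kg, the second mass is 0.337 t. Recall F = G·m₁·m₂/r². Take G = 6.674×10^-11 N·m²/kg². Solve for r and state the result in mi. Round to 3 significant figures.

9790 mi

From Newton's law of gravitation: r = √(G·m₁m₂/F).
F = 33.4 dyn = 3.340×10^-4 N; m₁ = 3.69×10^18 kg; m₂ = 0.337 t = 337.0 kg; G = 6.674×10^-11 N·m²/kg².
r = 1.576×10^7 m
1.576×10^7 m × (1 mi / 1609 m) = 9795 mi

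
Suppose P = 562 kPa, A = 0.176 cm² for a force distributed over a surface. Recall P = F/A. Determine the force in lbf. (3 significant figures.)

2.22 lbf

Solving P = F/A for F: F = P·A.
P = 562 kPa = 5.620×10^5 Pa; A = 0.176 cm² = 1.760×10^-5 m².
F = 9.891 N  (the unit combination reduces to kg·m/s² = N)
9.891 N × (1 lbf / 4.448 N) = 2.224 lbf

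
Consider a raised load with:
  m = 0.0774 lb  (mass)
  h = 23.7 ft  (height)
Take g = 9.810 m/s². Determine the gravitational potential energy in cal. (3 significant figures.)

0.595 cal

Directly: PE = mgh.
m = 0.0774 lb = 0.03511 kg; h = 23.7 ft = 7.224 m; g = 9.810 m/s².
PE = 2.488 J
2.488 J × (1 cal / 4.184 J) = 0.5946 cal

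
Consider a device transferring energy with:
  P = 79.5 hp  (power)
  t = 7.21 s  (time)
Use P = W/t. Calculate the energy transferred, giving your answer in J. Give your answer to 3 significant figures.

Solving P = W/t for W: W = P·t.
P = 79.5 hp = 59283 W; t = 7.21 s.
W = 4.274×10^5 J  (the unit combination reduces to kg·m²/s² = J)

4.27×10^5 J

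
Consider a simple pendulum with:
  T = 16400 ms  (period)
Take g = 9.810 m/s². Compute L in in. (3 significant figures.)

2630 in

Rearranging: L = g·(T/2π)².
T = 16400 ms = 16.40 s; g = 9.810 m/s².
L = 66.83 m
66.83 m × (1 in / 0.02540 m) = 2631 in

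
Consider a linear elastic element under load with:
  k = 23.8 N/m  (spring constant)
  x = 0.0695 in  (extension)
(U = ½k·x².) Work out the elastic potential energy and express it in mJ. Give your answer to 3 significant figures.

0.0371 mJ

U is given directly by: U = ½kx².
k = 23.8 N/m; x = 0.0695 in = 0.001765 m.
U = 3.708×10^-5 J
3.708×10^-5 J × (1 mJ / 0.001000 J) = 0.03708 mJ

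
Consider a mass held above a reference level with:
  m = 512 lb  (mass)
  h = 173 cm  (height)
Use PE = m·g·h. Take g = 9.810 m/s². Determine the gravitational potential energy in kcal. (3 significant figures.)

0.942 kcal

Directly: PE = mgh.
m = 512 lb = 232.2 kg; h = 173 cm = 1.730 m; g = 9.810 m/s².
PE = 3941 J  (the unit combination reduces to kg·m²/s² = J)
3941 J × (1 kcal / 4184 J) = 0.9420 kcal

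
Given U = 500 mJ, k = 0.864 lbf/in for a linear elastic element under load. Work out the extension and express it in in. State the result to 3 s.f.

Solving U = ½k·x² for x: x = √(2U/k).
U = 500 mJ = 0.5000 J; k = 0.864 lbf/in = 151.3 N/m.
x = 0.08130 m
0.08130 m × (1 in / 0.02540 m) = 3.201 in

3.20 in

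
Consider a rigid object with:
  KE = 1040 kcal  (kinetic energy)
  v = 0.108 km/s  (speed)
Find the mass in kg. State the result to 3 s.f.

746 kg

Rearranging KE = ½mv² for m: m = 2·KE/v².
KE = 1040 kcal = 4.351×10^6 J; v = 0.108 km/s = 108.0 m/s.
m = 746.1 kg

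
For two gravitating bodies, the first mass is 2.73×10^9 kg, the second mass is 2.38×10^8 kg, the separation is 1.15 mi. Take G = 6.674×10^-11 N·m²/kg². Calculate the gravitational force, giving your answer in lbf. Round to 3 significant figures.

F is given directly by: F = Gm₁m₂/r².
m₁ = 2.73×10^9 kg; m₂ = 2.38×10^8 kg; r = 1.15 mi = 1851 m; G = 6.674×10^-11 N·m²/kg².
F = 12.66 N
12.66 N × (1 lbf / 4.448 N) = 2.846 lbf

2.85 lbf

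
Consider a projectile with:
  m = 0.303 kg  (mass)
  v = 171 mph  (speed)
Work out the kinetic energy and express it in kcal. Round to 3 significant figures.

0.212 kcal

KE is given directly by: KE = ½mv².
m = 0.303 kg; v = 171 mph = 76.44 m/s.
KE = 885.3 J
885.3 J × (1 kcal / 4184 J) = 0.2116 kcal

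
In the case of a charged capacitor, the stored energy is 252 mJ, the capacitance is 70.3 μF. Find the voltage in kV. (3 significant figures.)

0.0847 kV

Solving E = ½C·V² for V: V = √(2E/C).
E = 252 mJ = 0.2520 J; C = 70.3 μF = 7.030×10^-5 F.
V = 84.67 V  (the unit combination reduces to kg·m²/(A·s³) = V)
84.67 V × (1 kV / 1000 V) = 0.08467 kV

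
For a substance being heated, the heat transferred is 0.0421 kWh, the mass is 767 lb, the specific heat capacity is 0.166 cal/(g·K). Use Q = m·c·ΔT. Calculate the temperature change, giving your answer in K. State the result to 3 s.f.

0.627 K

Rearranging: ΔT = Q/(m·c).
Q = 0.0421 kWh = 1.516×10^5 J; m = 767 lb = 347.9 kg; c = 0.166 cal/(g·K) = 694.5 J/(kg·K).
ΔT = 0.6272 K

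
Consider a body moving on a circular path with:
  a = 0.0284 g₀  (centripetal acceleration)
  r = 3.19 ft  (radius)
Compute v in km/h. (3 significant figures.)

1.87 km/h

Rearranging: v = √(a·r).
a = 0.0284 g₀ = 0.2785 m/s²; r = 3.19 ft = 0.9723 m.
v = 0.5204 m/s
0.5204 m/s × (1 km/h / 0.2778 m/s) = 1.873 km/h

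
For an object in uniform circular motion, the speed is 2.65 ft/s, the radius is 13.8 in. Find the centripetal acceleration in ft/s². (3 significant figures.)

6.11 ft/s²

Directly: a = v²/r.
v = 2.65 ft/s = 0.8077 m/s; r = 13.8 in = 0.3505 m.
a = 1.861 m/s²
1.861 m/s² × (1 ft/s² / 0.3048 m/s²) = 6.107 ft/s²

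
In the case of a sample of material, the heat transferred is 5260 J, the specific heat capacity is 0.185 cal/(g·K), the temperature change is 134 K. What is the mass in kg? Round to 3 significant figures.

0.0507 kg

Solving Q = m·c·ΔT for m: m = Q/(c·ΔT).
Q = 5260 J; c = 0.185 cal/(g·K) = 774.0 J/(kg·K); ΔT = 134 K.
m = 0.05071 kg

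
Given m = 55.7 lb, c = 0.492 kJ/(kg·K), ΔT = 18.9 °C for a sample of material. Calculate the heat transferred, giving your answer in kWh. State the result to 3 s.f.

0.0653 kWh

Q is given directly by: Q = mcΔT.
m = 55.7 lb = 25.27 kg; c = 0.492 kJ/(kg·K) = 492.0 J/(kg·K); ΔT = 18.9 °C = 18.90 K.
Q = 2.349×10^5 J
2.349×10^5 J × (1 kWh / 3.600×10^6 J) = 0.06526 kWh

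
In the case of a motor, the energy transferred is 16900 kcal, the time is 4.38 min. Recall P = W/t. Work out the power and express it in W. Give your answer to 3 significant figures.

2.69×10^5 W

P is given directly by: P = W/t.
W = 16900 kcal = 7.071×10^7 J; t = 4.38 min = 262.8 s.
P = 2.691×10^5 W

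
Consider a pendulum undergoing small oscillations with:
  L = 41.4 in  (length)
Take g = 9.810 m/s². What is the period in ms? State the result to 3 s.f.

2060 ms

Directly: T = 2π√(L/g).
L = 41.4 in = 1.052 m; g = 9.810 m/s².
T = 2.057 s
2.057 s × (1 ms / 0.001000 s) = 2057 ms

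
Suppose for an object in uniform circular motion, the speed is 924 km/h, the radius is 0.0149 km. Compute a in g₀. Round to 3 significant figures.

451 g₀

Directly: a = v²/r.
v = 924 km/h = 256.7 m/s; r = 0.0149 km = 14.90 m.
a = 4421 m/s²
4421 m/s² × (1 g₀ / 9.807 m/s²) = 450.8 g₀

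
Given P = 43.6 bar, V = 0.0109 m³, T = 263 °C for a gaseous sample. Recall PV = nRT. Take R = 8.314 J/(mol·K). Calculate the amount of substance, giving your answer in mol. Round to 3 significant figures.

From the ideal-gas law: n = PV/(RT).
P = 43.6 bar = 4.360×10^6 Pa; V = 0.0109 m³; T = 263 °C = 536.1 K; R = 8.314 J/(mol·K).
n = 10.66 mol

10.7 mol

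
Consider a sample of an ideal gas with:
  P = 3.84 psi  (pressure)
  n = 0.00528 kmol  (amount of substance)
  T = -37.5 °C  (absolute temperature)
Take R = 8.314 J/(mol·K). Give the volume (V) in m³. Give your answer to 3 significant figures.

0.391 m³

From the ideal-gas law: V = nRT/P.
P = 3.84 psi = 26476 Pa; n = 0.00528 kmol = 5.280 mol; T = -37.5 °C = 235.6 K; R = 8.314 J/(mol·K).
V = 0.3907 m³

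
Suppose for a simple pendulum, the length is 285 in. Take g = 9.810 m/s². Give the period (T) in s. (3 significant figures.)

5.40 s

T is given directly by: T = 2π√(L/g).
L = 285 in = 7.239 m; g = 9.810 m/s².
T = 5.397 s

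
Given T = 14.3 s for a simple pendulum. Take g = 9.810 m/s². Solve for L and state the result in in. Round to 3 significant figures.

2000 in

Rearranging: L = g·(T/2π)².
T = 14.3 s; g = 9.810 m/s².
L = 50.81 m
50.81 m × (1 in / 0.02540 m) = 2001 in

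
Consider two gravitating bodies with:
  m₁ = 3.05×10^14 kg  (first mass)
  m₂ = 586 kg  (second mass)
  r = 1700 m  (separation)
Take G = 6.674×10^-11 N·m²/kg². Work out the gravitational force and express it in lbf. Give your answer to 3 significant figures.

0.928 lbf

From Newton's law of gravitation: F = Gm₁m₂/r².
m₁ = 3.05×10^14 kg; m₂ = 586 kg; r = 1700 m; G = 6.674×10^-11 N·m²/kg².
F = 4.127 N  (the unit combination reduces to kg·m/s² = N)
4.127 N × (1 lbf / 4.448 N) = 0.9279 lbf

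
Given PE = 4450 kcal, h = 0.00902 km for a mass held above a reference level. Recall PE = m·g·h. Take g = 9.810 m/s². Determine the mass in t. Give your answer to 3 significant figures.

Rearranging PE = m·g·h for m: m = PE/(g·h).
PE = 4450 kcal = 1.862×10^7 J; h = 0.00902 km = 9.020 m; g = 9.810 m/s².
m = 2.104×10^5 kg
2.104×10^5 kg × (1 t / 1000 kg) = 210.4 t

210 t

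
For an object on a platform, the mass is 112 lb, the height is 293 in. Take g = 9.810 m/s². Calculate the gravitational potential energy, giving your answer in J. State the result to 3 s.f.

3710 J

PE is given directly by: PE = mgh.
m = 112 lb = 50.80 kg; h = 293 in = 7.442 m; g = 9.810 m/s².
PE = 3709 J  (the unit combination reduces to kg·m²/s² = J)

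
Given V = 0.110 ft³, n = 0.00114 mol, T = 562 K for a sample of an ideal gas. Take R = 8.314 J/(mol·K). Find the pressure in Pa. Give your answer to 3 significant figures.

P is given directly by: P = nRT/V.
V = 0.110 ft³ = 0.003115 m³; n = 0.00114 mol; T = 562 K; R = 8.314 J/(mol·K).
P = 1710 Pa

1710 Pa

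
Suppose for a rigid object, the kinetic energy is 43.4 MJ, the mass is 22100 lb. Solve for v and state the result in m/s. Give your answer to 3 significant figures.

93.1 m/s

Rearranging KE = ½mv² for v: v = √(2·KE/m).
KE = 43.4 MJ = 4.340×10^7 J; m = 22100 lb = 10024 kg.
v = 93.05 m/s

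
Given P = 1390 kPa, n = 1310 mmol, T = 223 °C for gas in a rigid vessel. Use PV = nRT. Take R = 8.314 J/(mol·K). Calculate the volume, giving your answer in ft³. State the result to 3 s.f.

0.137 ft³

From the ideal-gas law: V = nRT/P.
P = 1390 kPa = 1.390×10^6 Pa; n = 1310 mmol = 1.310 mol; T = 223 °C = 496.1 K; R = 8.314 J/(mol·K).
V = 0.003888 m³
0.003888 m³ × (1 ft³ / 0.02832 m³) = 0.1373 ft³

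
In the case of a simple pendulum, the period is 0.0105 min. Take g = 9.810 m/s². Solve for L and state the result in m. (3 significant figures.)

Rearranging: L = g·(T/2π)².
T = 0.0105 min = 0.6300 s; g = 9.810 m/s².
L = 0.09863 m

0.0986 m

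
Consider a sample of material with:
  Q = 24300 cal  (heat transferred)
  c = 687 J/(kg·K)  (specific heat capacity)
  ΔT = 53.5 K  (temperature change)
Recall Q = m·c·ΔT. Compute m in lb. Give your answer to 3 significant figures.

6.10 lb

Solving Q = m·c·ΔT for m: m = Q/(c·ΔT).
Q = 24300 cal = 1.017×10^5 J; c = 687 J/(kg·K); ΔT = 53.5 K.
m = 2.766 kg
2.766 kg × (1 lb / 0.4536 kg) = 6.098 lb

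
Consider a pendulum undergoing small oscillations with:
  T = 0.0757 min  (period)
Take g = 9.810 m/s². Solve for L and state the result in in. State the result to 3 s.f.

202 in

Solving T = 2π√(L/g) for L: L = g·(T/2π)².
T = 0.0757 min = 4.542 s; g = 9.810 m/s².
L = 5.126 m
5.126 m × (1 in / 0.02540 m) = 201.8 in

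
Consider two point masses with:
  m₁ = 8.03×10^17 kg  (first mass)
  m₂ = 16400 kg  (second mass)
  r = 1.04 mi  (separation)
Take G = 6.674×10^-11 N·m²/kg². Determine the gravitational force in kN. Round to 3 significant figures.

Directly: F = Gm₁m₂/r².
m₁ = 8.03×10^17 kg; m₂ = 16400 kg; r = 1.04 mi = 1674 m; G = 6.674×10^-11 N·m²/kg².
F = 3.137×10^5 N
3.137×10^5 N × (1 kN / 1000 N) = 313.7 kN

314 kN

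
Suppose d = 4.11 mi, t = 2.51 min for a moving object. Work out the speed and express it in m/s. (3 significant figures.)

43.9 m/s

Directly: v = d/t.
d = 4.11 mi = 6614 m; t = 2.51 min = 150.6 s.
v = 43.92 m/s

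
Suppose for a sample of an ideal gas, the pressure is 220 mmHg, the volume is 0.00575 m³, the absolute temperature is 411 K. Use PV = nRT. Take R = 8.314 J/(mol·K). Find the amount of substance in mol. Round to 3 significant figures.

0.0494 mol

From the ideal-gas law: n = PV/(RT).
P = 220 mmHg = 29331 Pa; V = 0.00575 m³; T = 411 K; R = 8.314 J/(mol·K).
n = 0.04936 mol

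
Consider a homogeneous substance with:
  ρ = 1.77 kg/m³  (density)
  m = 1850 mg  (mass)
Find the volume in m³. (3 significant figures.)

0.00105 m³

Rearranging ρ = m/V for V: V = m/ρ.
ρ = 1.77 kg/m³; m = 1850 mg = 0.001850 kg.
V = 0.001045 m³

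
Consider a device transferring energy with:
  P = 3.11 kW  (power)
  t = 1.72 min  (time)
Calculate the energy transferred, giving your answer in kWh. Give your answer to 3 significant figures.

0.0892 kWh

Rearranging P = W/t for W: W = P·t.
P = 3.11 kW = 3110 W; t = 1.72 min = 103.2 s.
W = 3.210×10^5 J
3.210×10^5 J × (1 kWh / 3.600×10^6 J) = 0.08915 kWh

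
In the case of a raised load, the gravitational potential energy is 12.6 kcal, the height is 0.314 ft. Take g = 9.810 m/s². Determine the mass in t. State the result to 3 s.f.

Solving PE = m·g·h for m: m = PE/(g·h).
PE = 12.6 kcal = 52718 J; h = 0.314 ft = 0.09571 m; g = 9.810 m/s².
m = 56150 kg
56150 kg × (1 t / 1000 kg) = 56.15 t

56.1 t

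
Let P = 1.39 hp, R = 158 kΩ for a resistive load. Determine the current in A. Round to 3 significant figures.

Solving P = I²R for I: I = √(P/R).
P = 1.39 hp = 1037 W; R = 158 kΩ = 1.580×10^5 Ω.
I = 0.08100 A

0.0810 A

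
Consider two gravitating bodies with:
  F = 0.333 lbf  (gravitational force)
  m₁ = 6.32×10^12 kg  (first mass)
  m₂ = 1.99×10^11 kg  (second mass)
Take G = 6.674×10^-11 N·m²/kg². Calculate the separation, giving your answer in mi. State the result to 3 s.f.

4680 mi

Rearranging: r = √(G·m₁m₂/F).
F = 0.333 lbf = 1.481 N; m₁ = 6.32×10^12 kg; m₂ = 1.99×10^11 kg; G = 6.674×10^-11 N·m²/kg².
r = 7.528×10^6 m
7.528×10^6 m × (1 mi / 1609 m) = 4678 mi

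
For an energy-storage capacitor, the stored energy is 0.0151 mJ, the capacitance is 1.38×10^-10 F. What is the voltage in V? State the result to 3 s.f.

Rearranging: V = √(2E/C).
E = 0.0151 mJ = 1.510×10^-5 J; C = 1.38×10^-10 F.
V = 467.8 V

468 V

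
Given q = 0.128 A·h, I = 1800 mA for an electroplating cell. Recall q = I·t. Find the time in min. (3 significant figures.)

4.27 min

Rearranging q = I·t for t: t = q/I.
q = 0.128 A·h = 460.8 C; I = 1800 mA = 1.800 A.
t = 256.0 s
256.0 s × (1 min / 60.00 s) = 4.267 min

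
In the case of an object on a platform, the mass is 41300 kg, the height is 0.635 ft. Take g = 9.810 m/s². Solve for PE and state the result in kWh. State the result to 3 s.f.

0.0218 kWh

PE is given directly by: PE = mgh.
m = 41300 kg; h = 0.635 ft = 0.1935 m; g = 9.810 m/s².
PE = 78417 J
78417 J × (1 kWh / 3.600×10^6 J) = 0.02178 kWh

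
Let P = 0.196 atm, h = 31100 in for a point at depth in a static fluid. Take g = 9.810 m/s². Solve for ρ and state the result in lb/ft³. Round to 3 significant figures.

0.160 lb/ft³

Solving P = ρ·g·h for ρ: ρ = P/(g·h).
P = 0.196 atm = 19860 Pa; h = 31100 in = 789.9 m; g = 9.810 m/s².
ρ = 2.563 kg/m³
2.563 kg/m³ × (1 lb/ft³ / 16.02 kg/m³) = 0.1600 lb/ft³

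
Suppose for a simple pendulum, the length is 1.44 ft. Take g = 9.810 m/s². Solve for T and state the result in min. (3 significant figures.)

Directly: T = 2π√(L/g).
L = 1.44 ft = 0.4389 m; g = 9.810 m/s².
T = 1.329 s
1.329 s × (1 min / 60.00 s) = 0.02215 min

0.0222 min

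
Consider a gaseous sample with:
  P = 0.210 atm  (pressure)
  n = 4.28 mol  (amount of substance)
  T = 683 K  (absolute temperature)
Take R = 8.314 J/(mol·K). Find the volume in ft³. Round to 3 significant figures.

Rearranging PV = nRT for V: V = nRT/P.
P = 0.210 atm = 21278 Pa; n = 4.28 mol; T = 683 K; R = 8.314 J/(mol·K).
V = 1.142 m³
1.142 m³ × (1 ft³ / 0.02832 m³) = 40.34 ft³

40.3 ft³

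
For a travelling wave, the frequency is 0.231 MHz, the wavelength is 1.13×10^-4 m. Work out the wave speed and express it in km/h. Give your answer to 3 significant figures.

94.0 km/h

Directly: v = fλ.
f = 0.231 MHz = 2.310×10^5 Hz; λ = 1.13×10^-4 m.
v = 26.10 m/s
26.10 m/s × (1 km/h / 0.2778 m/s) = 93.97 km/h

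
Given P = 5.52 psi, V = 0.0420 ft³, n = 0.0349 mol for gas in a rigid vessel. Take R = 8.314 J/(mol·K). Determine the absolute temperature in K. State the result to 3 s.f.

156 K

From the ideal-gas law: T = PV/(nR).
P = 5.52 psi = 38059 Pa; V = 0.0420 ft³ = 0.001189 m³; n = 0.0349 mol; R = 8.314 J/(mol·K).
T = 156.0 K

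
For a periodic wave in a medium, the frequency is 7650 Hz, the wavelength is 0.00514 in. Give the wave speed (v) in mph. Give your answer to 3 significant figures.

2.23 mph

v is given directly by: v = fλ.
f = 7650 Hz; λ = 0.00514 in = 1.306×10^-4 m.
v = 0.9988 m/s
0.9988 m/s × (1 mph / 0.4470 m/s) = 2.234 mph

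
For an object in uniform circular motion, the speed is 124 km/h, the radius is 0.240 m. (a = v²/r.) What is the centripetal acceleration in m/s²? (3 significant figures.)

4940 m/s²

Directly: a = v²/r.
v = 124 km/h = 34.44 m/s; r = 0.240 m.
a = 4943 m/s²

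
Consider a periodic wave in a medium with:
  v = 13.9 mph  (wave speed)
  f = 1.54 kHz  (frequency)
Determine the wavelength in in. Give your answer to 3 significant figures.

Rearranging: λ = v/f.
v = 13.9 mph = 6.214 m/s; f = 1.54 kHz = 1540 Hz.
λ = 0.004035 m
0.004035 m × (1 in / 0.02540 m) = 0.1589 in

0.159 in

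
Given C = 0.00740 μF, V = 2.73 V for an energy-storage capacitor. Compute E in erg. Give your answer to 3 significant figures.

E is given directly by: E = ½CV².
C = 0.00740 μF = 7.400×10^-9 F; V = 2.73 V.
E = 2.758×10^-8 J
2.758×10^-8 J × (1 erg / 1.000×10^-7 J) = 0.2758 erg

0.276 erg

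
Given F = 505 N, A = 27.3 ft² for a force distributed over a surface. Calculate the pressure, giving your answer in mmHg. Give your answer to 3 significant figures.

1.49 mmHg

P is given directly by: P = F/A.
F = 505 N; A = 27.3 ft² = 2.536 m².
P = 199.1 Pa
199.1 Pa × (1 mmHg / 133.3 Pa) = 1.493 mmHg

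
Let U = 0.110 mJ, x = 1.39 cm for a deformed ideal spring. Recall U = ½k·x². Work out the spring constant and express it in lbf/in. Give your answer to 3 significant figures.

Solving U = ½k·x² for k: k = 2U/x².
U = 0.110 mJ = 1.100×10^-4 J; x = 1.39 cm = 0.01390 m.
k = 1.139 N/m
1.139 N/m × (1 lbf/in / 175.1 N/m) = 0.006502 lbf/in

0.00650 lbf/in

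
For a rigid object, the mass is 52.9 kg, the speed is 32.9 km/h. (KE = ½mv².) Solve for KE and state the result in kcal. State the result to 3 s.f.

Directly: KE = ½mv².
m = 52.9 kg; v = 32.9 km/h = 9.139 m/s.
KE = 2209 J
2209 J × (1 kcal / 4184 J) = 0.5280 kcal

0.528 kcal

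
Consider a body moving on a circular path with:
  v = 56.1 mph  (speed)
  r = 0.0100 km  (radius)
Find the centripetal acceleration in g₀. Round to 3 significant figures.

6.41 g₀

a is given directly by: a = v²/r.
v = 56.1 mph = 25.08 m/s; r = 0.0100 km = 10.00 m.
a = 62.90 m/s²
62.90 m/s² × (1 g₀ / 9.807 m/s²) = 6.414 g₀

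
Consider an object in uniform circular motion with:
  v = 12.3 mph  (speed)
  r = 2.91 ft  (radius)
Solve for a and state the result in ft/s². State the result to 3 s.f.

112 ft/s²

a is given directly by: a = v²/r.
v = 12.3 mph = 5.499 m/s; r = 2.91 ft = 0.8870 m.
a = 34.09 m/s²
34.09 m/s² × (1 ft/s² / 0.3048 m/s²) = 111.8 ft/s²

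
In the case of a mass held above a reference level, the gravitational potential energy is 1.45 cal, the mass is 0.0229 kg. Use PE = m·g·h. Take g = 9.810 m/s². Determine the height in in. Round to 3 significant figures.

1060 in

Solving PE = m·g·h for h: h = PE/(m·g).
PE = 1.45 cal = 6.067 J; m = 0.0229 kg; g = 9.810 m/s².
h = 27.01 m
27.01 m × (1 in / 0.02540 m) = 1063 in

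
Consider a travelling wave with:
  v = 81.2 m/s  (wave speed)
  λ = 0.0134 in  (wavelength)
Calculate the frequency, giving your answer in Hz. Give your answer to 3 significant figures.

2.39×10^5 Hz

Rearranging: f = v/λ.
v = 81.2 m/s; λ = 0.0134 in = 3.404×10^-4 m.
f = 2.386×10^5 Hz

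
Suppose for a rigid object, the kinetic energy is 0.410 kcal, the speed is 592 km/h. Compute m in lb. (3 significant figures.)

0.280 lb

Solving KE = ½mv² for m: m = 2·KE/v².
KE = 0.410 kcal = 1715 J; v = 592 km/h = 164.4 m/s.
m = 0.1269 kg
0.1269 kg × (1 lb / 0.4536 kg) = 0.2797 lb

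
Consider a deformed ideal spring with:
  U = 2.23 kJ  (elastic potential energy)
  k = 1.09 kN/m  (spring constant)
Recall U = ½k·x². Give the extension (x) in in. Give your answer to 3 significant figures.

79.6 in

Solving U = ½k·x² for x: x = √(2U/k).
U = 2.23 kJ = 2230 J; k = 1.09 kN/m = 1090 N/m.
x = 2.023 m
2.023 m × (1 in / 0.02540 m) = 79.64 in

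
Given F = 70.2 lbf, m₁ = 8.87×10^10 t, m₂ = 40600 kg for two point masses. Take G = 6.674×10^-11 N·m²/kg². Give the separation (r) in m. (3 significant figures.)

877 m

Rearranging: r = √(G·m₁m₂/F).
F = 70.2 lbf = 312.3 N; m₁ = 8.87×10^10 t = 8.870×10^13 kg; m₂ = 40600 kg; G = 6.674×10^-11 N·m²/kg².
r = 877.3 m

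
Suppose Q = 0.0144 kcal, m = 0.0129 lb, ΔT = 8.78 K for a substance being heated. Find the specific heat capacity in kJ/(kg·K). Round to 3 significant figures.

1.17 kJ/(kg·K)

Rearranging Q = m·c·ΔT for c: c = Q/(m·ΔT).
Q = 0.0144 kcal = 60.25 J; m = 0.0129 lb = 0.005851 kg; ΔT = 8.78 K.
c = 1173 J/(kg·K)
1173 J/(kg·K) × (1 kJ/(kg·K) / 1000 J/(kg·K)) = 1.173 kJ/(kg·K)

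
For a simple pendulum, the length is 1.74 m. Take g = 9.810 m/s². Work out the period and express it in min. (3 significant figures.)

0.0441 min

Directly: T = 2π√(L/g).
L = 1.74 m; g = 9.810 m/s².
T = 2.646 s
2.646 s × (1 min / 60.00 s) = 0.04410 min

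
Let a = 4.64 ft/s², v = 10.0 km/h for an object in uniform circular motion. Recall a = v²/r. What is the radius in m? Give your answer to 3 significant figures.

5.46 m

Rearranging: r = v²/a.
a = 4.64 ft/s² = 1.414 m/s²; v = 10.0 km/h = 2.778 m/s.
r = 5.456 m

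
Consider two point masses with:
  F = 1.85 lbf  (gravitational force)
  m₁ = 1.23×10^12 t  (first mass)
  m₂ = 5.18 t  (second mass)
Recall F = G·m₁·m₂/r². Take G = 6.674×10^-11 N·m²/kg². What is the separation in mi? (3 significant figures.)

From Newton's law of gravitation: r = √(G·m₁m₂/F).
F = 1.85 lbf = 8.229 N; m₁ = 1.23×10^12 t = 1.230×10^15 kg; m₂ = 5.18 t = 5180 kg; G = 6.674×10^-11 N·m²/kg².
r = 7188 m
7188 m × (1 mi / 1609 m) = 4.467 mi

4.47 mi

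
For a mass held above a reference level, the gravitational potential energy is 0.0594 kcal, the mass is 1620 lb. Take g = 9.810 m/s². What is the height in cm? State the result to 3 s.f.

3.45 cm

Rearranging: h = PE/(m·g).
PE = 0.0594 kcal = 248.5 J; m = 1620 lb = 734.8 kg; g = 9.810 m/s².
h = 0.03448 m
0.03448 m × (1 cm / 0.01000 m) = 3.448 cm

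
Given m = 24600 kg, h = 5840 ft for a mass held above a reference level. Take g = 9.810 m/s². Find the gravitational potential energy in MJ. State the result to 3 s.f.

PE is given directly by: PE = mgh.
m = 24600 kg; h = 5840 ft = 1780 m; g = 9.810 m/s².
PE = 4.296×10^8 J
4.296×10^8 J × (1 MJ / 1.000×10^6 J) = 429.6 MJ

430 MJ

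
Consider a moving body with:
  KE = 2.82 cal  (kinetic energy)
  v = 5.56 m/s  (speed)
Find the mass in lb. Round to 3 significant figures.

Rearranging KE = ½mv² for m: m = 2·KE/v².
KE = 2.82 cal = 11.80 J; v = 5.56 m/s.
m = 0.7633 kg
0.7633 kg × (1 lb / 0.4536 kg) = 1.683 lb

1.68 lb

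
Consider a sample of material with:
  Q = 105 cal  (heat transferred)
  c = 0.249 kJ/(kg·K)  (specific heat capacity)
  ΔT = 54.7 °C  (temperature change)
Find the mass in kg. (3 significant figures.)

Solving Q = m·c·ΔT for m: m = Q/(c·ΔT).
Q = 105 cal = 439.3 J; c = 0.249 kJ/(kg·K) = 249.0 J/(kg·K); ΔT = 54.7 °C = 54.70 K.
m = 0.03225 kg

0.0323 kg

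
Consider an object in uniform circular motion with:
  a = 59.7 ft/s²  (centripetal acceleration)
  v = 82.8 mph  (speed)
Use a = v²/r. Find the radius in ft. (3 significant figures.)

247 ft

Rearranging a = v²/r for r: r = v²/a.
a = 59.7 ft/s² = 18.20 m/s²; v = 82.8 mph = 37.01 m/s.
r = 75.29 m
75.29 m × (1 ft / 0.3048 m) = 247.0 ft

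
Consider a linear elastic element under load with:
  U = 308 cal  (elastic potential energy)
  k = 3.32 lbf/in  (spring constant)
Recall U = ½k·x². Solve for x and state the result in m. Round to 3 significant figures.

2.11 m

Rearranging: x = √(2U/k).
U = 308 cal = 1289 J; k = 3.32 lbf/in = 581.4 N/m.
x = 2.105 m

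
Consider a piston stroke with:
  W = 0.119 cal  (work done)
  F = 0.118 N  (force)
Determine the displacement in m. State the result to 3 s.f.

Rearranging: d = W/F.
W = 0.119 cal = 0.4979 J; F = 0.118 N.
d = 4.219 m

4.22 m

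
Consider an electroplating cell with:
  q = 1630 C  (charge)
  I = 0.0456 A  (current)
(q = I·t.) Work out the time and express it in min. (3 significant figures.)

Solving q = I·t for t: t = q/I.
q = 1630 C; I = 0.0456 A.
t = 35746 s
35746 s × (1 min / 60.00 s) = 595.8 min

596 min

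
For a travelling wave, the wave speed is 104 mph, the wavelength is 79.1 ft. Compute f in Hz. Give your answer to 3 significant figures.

1.93 Hz

Rearranging v = f·λ for f: f = v/λ.
v = 104 mph = 46.49 m/s; λ = 79.1 ft = 24.11 m.
f = 1.928 Hz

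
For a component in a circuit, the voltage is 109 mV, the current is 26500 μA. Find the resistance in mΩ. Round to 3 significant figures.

Rearranging V = I·R for R: R = V/I.
V = 109 mV = 0.1090 V; I = 26500 μA = 0.02650 A.
R = 4.113 Ω
4.113 Ω × (1 mΩ / 0.001000 Ω) = 4113 mΩ

4110 mΩ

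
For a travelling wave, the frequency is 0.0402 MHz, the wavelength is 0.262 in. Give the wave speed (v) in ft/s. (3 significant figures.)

878 ft/s

v is given directly by: v = fλ.
f = 0.0402 MHz = 40200 Hz; λ = 0.262 in = 0.006655 m.
v = 267.5 m/s
267.5 m/s × (1 ft/s / 0.3048 m/s) = 877.7 ft/s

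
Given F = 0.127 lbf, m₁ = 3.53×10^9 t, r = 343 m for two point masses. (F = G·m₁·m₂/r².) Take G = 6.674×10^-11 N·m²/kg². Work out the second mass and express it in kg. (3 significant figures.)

282 kg

From Newton's law of gravitation: m₂ = F·r²/(G·m₁).
F = 0.127 lbf = 0.5649 N; m₁ = 3.53×10^9 t = 3.530×10^12 kg; r = 343 m; G = 6.674×10^-11 N·m²/kg².
m₂ = 282.1 kg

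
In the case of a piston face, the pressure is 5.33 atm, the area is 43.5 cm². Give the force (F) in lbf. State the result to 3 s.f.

Rearranging: F = P·A.
P = 5.33 atm = 5.401×10^5 Pa; A = 43.5 cm² = 0.004350 m².
F = 2349 N
2349 N × (1 lbf / 4.448 N) = 528.1 lbf

528 lbf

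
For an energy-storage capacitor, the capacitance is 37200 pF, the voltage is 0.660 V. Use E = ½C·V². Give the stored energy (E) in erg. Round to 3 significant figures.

0.0810 erg

E is given directly by: E = ½CV².
C = 37200 pF = 3.720×10^-8 F; V = 0.660 V.
E = 8.102×10^-9 J
8.102×10^-9 J × (1 erg / 1.000×10^-7 J) = 0.08102 erg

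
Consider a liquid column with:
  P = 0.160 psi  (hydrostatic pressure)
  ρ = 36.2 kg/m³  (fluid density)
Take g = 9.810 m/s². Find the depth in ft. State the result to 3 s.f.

10.2 ft

Rearranging P = ρ·g·h for h: h = P/(ρ·g).
P = 0.160 psi = 1103 Pa; ρ = 36.2 kg/m³; g = 9.810 m/s².
h = 3.106 m
3.106 m × (1 ft / 0.3048 m) = 10.19 ft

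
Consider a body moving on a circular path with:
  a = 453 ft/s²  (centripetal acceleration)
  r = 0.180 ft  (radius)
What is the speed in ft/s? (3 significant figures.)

9.03 ft/s

Rearranging a = v²/r for v: v = √(a·r).
a = 453 ft/s² = 138.1 m/s²; r = 0.180 ft = 0.05486 m.
v = 2.752 m/s
2.752 m/s × (1 ft/s / 0.3048 m/s) = 9.030 ft/s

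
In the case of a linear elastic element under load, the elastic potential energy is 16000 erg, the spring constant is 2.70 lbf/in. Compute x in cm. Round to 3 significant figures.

Solving U = ½k·x² for x: x = √(2U/k).
U = 16000 erg = 0.001600 J; k = 2.70 lbf/in = 472.8 N/m.
x = 0.002601 m
0.002601 m × (1 cm / 0.01000 m) = 0.2601 cm

0.260 cm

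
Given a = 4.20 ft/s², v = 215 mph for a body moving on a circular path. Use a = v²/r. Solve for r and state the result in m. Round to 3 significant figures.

7220 m

Rearranging: r = v²/a.
a = 4.20 ft/s² = 1.280 m/s²; v = 215 mph = 96.11 m/s.
r = 7216 m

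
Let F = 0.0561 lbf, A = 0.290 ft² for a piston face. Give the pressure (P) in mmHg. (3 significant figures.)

Directly: P = F/A.
F = 0.0561 lbf = 0.2495 N; A = 0.290 ft² = 0.02694 m².
P = 9.262 Pa  (the unit combination reduces to kg/(m·s²) = Pa)
9.262 Pa × (1 mmHg / 133.3 Pa) = 0.06947 mmHg

0.0695 mmHg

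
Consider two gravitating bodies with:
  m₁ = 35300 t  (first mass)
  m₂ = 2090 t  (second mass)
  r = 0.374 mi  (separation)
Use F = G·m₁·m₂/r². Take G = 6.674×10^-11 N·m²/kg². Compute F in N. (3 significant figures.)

0.0136 N

From Newton's law of gravitation: F = Gm₁m₂/r².
m₁ = 35300 t = 3.530×10^7 kg; m₂ = 2090 t = 2.090×10^6 kg; r = 0.374 mi = 601.9 m; G = 6.674×10^-11 N·m²/kg².
F = 0.01359 N  (the unit combination reduces to kg·m/s² = N)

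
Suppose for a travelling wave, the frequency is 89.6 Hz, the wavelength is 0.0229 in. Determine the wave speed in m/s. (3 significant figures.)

Directly: v = fλ.
f = 89.6 Hz; λ = 0.0229 in = 5.817×10^-4 m.
v = 0.05212 m/s

0.0521 m/s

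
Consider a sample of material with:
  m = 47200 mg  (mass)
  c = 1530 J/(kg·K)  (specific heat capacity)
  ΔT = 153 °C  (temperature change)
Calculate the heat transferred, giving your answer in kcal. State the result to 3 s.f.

2.64 kcal

Q is given directly by: Q = mcΔT.
m = 47200 mg = 0.04720 kg; c = 1530 J/(kg·K); ΔT = 153 °C = 153.0 K.
Q = 11049 J  (the unit combination reduces to kg·m²/s² = J)
11049 J × (1 kcal / 4184 J) = 2.641 kcal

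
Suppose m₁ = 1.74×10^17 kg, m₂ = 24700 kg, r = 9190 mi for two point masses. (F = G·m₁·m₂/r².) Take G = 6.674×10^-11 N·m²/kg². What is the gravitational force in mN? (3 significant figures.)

F is given directly by: F = Gm₁m₂/r².
m₁ = 1.74×10^17 kg; m₂ = 24700 kg; r = 9190 mi = 1.479×10^7 m; G = 6.674×10^-11 N·m²/kg².
F = 0.001311 N
0.001311 N × (1 mN / 0.001000 N) = 1.311 mN

1.31 mN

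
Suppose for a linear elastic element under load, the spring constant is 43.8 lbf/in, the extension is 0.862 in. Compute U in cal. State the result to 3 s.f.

0.439 cal

U is given directly by: U = ½kx².
k = 43.8 lbf/in = 7671 N/m; x = 0.862 in = 0.02189 m.
U = 1.839 J
1.839 J × (1 cal / 4.184 J) = 0.4394 cal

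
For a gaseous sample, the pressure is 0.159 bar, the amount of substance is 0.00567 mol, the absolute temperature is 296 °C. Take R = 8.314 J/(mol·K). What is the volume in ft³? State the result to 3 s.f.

0.0596 ft³

From the ideal-gas law: V = nRT/P.
P = 0.159 bar = 15900 Pa; n = 0.00567 mol; T = 296 °C = 569.1 K; R = 8.314 J/(mol·K).
V = 0.001687 m³
0.001687 m³ × (1 ft³ / 0.02832 m³) = 0.05959 ft³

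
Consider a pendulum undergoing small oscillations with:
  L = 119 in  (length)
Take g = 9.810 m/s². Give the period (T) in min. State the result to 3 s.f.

T is given directly by: T = 2π√(L/g).
L = 119 in = 3.023 m; g = 9.810 m/s².
T = 3.488 s
3.488 s × (1 min / 60.00 s) = 0.05813 min

0.0581 min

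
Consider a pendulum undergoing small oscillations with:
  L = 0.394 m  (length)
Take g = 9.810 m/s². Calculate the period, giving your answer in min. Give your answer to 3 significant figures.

Directly: T = 2π√(L/g).
L = 0.394 m; g = 9.810 m/s².
T = 1.259 s
1.259 s × (1 min / 60.00 s) = 0.02099 min

0.0210 min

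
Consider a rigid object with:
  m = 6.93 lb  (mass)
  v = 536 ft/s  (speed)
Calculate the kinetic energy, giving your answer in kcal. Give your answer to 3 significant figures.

10.0 kcal

Directly: KE = ½mv².
m = 6.93 lb = 3.143 kg; v = 536 ft/s = 163.4 m/s.
KE = 41950 J  (the unit combination reduces to kg·m²/s² = J)
41950 J × (1 kcal / 4184 J) = 10.03 kcal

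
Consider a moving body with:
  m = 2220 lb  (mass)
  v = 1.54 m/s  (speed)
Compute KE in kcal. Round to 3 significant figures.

KE is given directly by: KE = ½mv².
m = 2220 lb = 1007 kg; v = 1.54 m/s.
KE = 1194 J
1194 J × (1 kcal / 4184 J) = 0.2854 kcal

0.285 kcal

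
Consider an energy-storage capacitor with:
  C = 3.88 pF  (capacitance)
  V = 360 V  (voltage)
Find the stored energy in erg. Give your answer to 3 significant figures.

2.51 erg

E is given directly by: E = ½CV².
C = 3.88 pF = 3.880×10^-12 F; V = 360 V.
E = 2.514×10^-7 J
2.514×10^-7 J × (1 erg / 1.000×10^-7 J) = 2.514 erg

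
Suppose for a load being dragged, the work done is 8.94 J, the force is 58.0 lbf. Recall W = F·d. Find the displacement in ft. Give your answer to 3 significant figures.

Rearranging: d = W/F.
W = 8.94 J; F = 58.0 lbf = 258.0 N.
d = 0.03465 m
0.03465 m × (1 ft / 0.3048 m) = 0.1137 ft

0.114 ft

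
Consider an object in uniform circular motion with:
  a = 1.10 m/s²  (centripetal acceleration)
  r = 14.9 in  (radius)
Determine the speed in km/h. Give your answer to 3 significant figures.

2.32 km/h

Solving a = v²/r for v: v = √(a·r).
a = 1.10 m/s²; r = 14.9 in = 0.3785 m.
v = 0.6452 m/s
0.6452 m/s × (1 km/h / 0.2778 m/s) = 2.323 km/h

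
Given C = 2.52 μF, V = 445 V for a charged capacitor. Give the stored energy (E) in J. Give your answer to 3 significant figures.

0.250 J

E is given directly by: E = ½CV².
C = 2.52 μF = 2.520×10^-6 F; V = 445 V.
E = 0.2495 J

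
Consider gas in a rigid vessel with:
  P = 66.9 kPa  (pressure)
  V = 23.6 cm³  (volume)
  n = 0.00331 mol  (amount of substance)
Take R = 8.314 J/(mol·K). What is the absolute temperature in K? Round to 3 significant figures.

57.4 K

Rearranging PV = nRT for T: T = PV/(nR).
P = 66.9 kPa = 66900 Pa; V = 23.6 cm³ = 2.360×10^-5 m³; n = 0.00331 mol; R = 8.314 J/(mol·K).
T = 57.37 K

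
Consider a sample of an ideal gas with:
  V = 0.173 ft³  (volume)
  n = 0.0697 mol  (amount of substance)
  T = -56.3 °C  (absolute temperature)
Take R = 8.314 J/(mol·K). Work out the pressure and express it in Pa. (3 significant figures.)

From the ideal-gas law: P = nRT/V.
V = 0.173 ft³ = 0.004899 m³; n = 0.0697 mol; T = -56.3 °C = 216.8 K; R = 8.314 J/(mol·K).
P = 25651 Pa  (the unit combination reduces to kg/(m·s²) = Pa)

25700 Pa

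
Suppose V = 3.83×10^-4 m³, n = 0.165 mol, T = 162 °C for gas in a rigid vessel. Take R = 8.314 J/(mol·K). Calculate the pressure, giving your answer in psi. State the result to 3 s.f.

From the ideal-gas law: P = nRT/V.
V = 3.83×10^-4 m³; n = 0.165 mol; T = 162 °C = 435.1 K; R = 8.314 J/(mol·K).
P = 1.559×10^6 Pa  (the unit combination reduces to kg/(m·s²) = Pa)
1.559×10^6 Pa × (1 psi / 6895 Pa) = 226.1 psi

226 psi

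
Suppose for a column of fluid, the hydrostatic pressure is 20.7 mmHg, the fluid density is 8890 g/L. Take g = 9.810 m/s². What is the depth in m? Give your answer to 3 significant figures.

0.0316 m

Solving P = ρ·g·h for h: h = P/(ρ·g).
P = 20.7 mmHg = 2760 Pa; ρ = 8890 g/L = 8890 kg/m³; g = 9.810 m/s².
h = 0.03164 m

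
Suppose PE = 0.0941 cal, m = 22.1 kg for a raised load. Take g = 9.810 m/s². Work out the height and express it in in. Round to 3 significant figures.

Rearranging PE = m·g·h for h: h = PE/(m·g).
PE = 0.0941 cal = 0.3937 J; m = 22.1 kg; g = 9.810 m/s².
h = 0.001816 m
0.001816 m × (1 in / 0.02540 m) = 0.07150 in

0.0715 in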